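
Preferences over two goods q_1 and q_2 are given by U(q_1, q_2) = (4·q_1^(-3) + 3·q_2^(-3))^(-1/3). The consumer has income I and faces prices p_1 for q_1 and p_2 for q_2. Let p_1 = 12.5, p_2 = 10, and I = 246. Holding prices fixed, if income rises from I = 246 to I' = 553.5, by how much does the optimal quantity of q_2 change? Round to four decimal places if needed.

Δq_2* = 13.5443

MRS = MU_q_1/MU_q_2 = (4/3)·(q_2/q_1)^(4). Set equal to p_1/p_2.
Hence q_2/q_1 = ((3/4)·p_1/p_2)^(1/(4)), i.e. raised to the 0.25 power.
Substitute q_2 = (q_2/q_1)·q_1 into the budget: q_1* = I/(p_1 + p_2·(q_2/q_1)).
Numerically q_2/q_1 = 0.983995, so q_1* = 246/(12.5 + 10·0.983995) = 11.0117 and q_2* = 0.983995·11.0117 = 10.8354.
At I' = 553.5: q_2* = 24.3797. Change: 24.3797 − 10.8354 = 13.5443.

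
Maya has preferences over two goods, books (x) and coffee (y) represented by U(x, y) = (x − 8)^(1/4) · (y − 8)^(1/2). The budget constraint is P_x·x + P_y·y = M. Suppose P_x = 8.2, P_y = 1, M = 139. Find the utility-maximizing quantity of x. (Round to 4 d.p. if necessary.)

Let x' = x−8, y' = y−8. MRS = (1/2)·y'/x' = P_x/P_y.
Substituting into the budget: x* = 8 + 1/3·(M − 8·P_x − 8·P_y)/P_x, and y* = 8 + 2/3·(…)/P_y.
Discretionary income = 139 − 8·8.2 − 8·1 = 65.4; x* = 8 + 1/3·65.4/8.2 = 10.6585.

x* = 10.6585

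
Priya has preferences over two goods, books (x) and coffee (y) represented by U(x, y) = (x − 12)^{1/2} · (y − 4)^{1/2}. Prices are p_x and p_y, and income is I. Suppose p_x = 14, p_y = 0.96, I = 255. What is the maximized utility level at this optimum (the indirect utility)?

V = 11.3419

After buying the subsistence bundle (12, 4), a share 0.5 of the remaining income goes to x: x* = 12 + 0.5·(I − 12p_x − 4p_y)/p_x.
Discretionary income = 255 − 12·14 − 4·0.96 = 83.16; x* = 12 + 0.5·83.16/14 = 14.97; y* = 4 + 0.5·83.16/0.96 = 47.3125.
Utility at the optimum: U(14.97, 47.3125) = 11.3419.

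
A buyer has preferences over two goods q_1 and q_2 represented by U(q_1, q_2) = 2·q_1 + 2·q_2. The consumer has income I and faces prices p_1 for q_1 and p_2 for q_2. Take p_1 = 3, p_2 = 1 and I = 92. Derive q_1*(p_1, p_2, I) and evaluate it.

Perfect substitutes: compare marginal utility per dollar. 2/p_1 vs 2/p_2 → 0.6667 vs 2.
q_2 gives more utility per dollar, so spend all income on q_2: q_2* = I/p_2, q_1* = 0.
Numerically: q_1* = 0, q_2* = 92.

q_1* = 0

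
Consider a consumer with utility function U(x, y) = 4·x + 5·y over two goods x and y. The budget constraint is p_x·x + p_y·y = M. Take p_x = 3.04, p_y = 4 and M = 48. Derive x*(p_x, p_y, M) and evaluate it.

x* = 15.7895

Linear utility — the consumer picks whichever good has higher MU/price: 4/3.04 = 1.3158 vs 5/4 = 1.25.
x gives more utility per dollar, so spend all income on x: x* = M/p_x, y* = 0.
Numerically: x* = 15.7895, y* = 0.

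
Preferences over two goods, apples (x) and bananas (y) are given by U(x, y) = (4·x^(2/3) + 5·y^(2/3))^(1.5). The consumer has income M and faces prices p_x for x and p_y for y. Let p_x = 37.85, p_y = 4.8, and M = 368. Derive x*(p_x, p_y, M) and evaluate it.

x* = 0.0794

With the ratio pinned down, the budget gives x* = M/(p_x + p_y·(y/x)) and y* = (y/x)·x*.
Numerically y/x = 957.64375, so x* = 368/(37.85 + 4.8·957.64375) = 0.0794.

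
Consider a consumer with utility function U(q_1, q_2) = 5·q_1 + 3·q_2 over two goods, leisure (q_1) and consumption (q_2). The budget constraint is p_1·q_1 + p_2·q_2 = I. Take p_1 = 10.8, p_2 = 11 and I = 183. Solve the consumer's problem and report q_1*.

q_1* = 16.9444

Perfect substitutes: compare marginal utility per dollar. 5/p_1 vs 3/p_2 → 0.463 vs 0.2727.
q_1 gives more utility per dollar, so spend all income on q_1: q_1* = I/p_1, q_2* = 0.
Numerically: q_1* = 16.9444, q_2* = 0.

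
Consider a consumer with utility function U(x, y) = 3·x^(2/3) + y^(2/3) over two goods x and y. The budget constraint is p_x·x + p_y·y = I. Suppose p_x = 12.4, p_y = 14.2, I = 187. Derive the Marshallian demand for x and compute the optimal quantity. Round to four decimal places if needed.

From the CES first-order condition, 3·(y/x)^(1/3) = p_x/p_y.
Solve for the ratio: y/x = [(1/3)·p_x/p_y]^(3).
Substitute y = (y/x)·x into the budget: x* = I/(p_x + p_y·(y/x)).
Numerically y/x = 0.024662, so x* = 187/(12.4 + 14.2·0.024662) = 14.6664.

x* = 14.6664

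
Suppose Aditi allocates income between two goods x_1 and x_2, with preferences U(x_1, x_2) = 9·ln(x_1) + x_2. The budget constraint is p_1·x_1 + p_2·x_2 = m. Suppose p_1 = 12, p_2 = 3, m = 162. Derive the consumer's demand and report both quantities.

x_1* = 2.25, x_2* = 45

MU_x_1 = 9/x_1, MU_x_2 = 1. Tangency: 9/x_1 = p_1/p_2.
So x_1*(p_1,p_2) = 9·p_2/p_1, independent of income; and x_2* = (m − 9·p_2)/p_2.
At the given prices: x_1* = 9·3/12 = 2.25, and x_2* = 45.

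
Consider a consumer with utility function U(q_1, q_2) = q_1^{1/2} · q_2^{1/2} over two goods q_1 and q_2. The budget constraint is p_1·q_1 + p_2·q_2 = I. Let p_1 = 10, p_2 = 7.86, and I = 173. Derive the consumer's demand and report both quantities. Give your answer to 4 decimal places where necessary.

q_1* = 8.65, q_2* = 11.0051

Demand: q_1*(p_1,p_2,I) = 0.5·I/p_1 and q_2* = 0.5·I/p_2.
At p_1=10, p_2=7.86, I=173: q_1* = 0.5·173/10 = 8.65, q_2* = 11.0051.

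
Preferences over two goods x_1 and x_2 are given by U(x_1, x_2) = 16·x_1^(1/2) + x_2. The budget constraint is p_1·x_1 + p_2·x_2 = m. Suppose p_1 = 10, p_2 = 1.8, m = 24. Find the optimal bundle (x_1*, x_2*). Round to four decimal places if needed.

Utility is quasi-linear in x_2; the FOC for x_1 is 8/√x_1 = p_1/p_2.
Solve: √x_1 = 8·p_2/p_1, so x_1*(p_1,p_2) = (8·p_2/p_1)², and x_2* = (m − p_1·x_1*)/p_2.
Plugging in: x_1* = (8·1.8/10)² = 2.0736, x_2* = 1.8133.

x_1* = 2.0736, x_2* = 1.8133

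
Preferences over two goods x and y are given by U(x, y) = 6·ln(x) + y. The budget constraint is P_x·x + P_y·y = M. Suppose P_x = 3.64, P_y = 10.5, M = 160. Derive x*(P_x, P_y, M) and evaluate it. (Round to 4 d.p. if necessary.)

Set MRS = P_x/P_y: (6/x)/1 = P_x/P_y.
So x*(P_x,P_y) = 6·P_y/P_x, independent of income; and y* = (M − 6·P_y)/P_y.
At the given prices: x* = 6·10.5/3.64 = 17.3077.

x* = 17.3077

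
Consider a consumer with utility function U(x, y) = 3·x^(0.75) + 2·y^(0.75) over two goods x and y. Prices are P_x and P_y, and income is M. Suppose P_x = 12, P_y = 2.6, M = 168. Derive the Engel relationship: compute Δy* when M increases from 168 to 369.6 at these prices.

Numerically y/x = 89.632716, so x* = 168/(12 + 2.6·89.632716) = 0.6856 and y* = 89.632716·0.6856 = 61.4511.
At M' = 369.6: y* = 135.1925. Change: 135.1925 − 61.4511 = 73.7414.

Δy* = 73.7414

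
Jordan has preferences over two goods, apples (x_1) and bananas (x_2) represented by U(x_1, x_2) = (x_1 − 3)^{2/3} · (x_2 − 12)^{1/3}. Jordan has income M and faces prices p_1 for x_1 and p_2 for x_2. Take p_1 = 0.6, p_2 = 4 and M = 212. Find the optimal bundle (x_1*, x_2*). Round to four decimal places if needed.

x_1* = 183.2222, x_2* = 25.5167

This is Cobb-Douglas in (x_1−3, x_2−12): tangency gives 2/3·p_2·(x_2−12) = 1/3·p_1·(x_1−3).
After buying the subsistence bundle (3, 12), a share 2/3 of the remaining income goes to x_1: x_1* = 3 + 2/3·(M − 3p_1 − 12p_2)/p_1.
Discretionary income = 212 − 3·0.6 − 12·4 = 162.2; x_1* = 3 + 2/3·162.2/0.6 = 183.2222; x_2* = 12 + 1/3·162.2/4 = 25.5167.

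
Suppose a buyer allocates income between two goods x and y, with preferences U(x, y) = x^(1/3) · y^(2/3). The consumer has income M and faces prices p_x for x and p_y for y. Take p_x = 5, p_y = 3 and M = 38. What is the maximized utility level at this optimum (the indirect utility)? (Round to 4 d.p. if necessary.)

V = 5.653

Tangency: MRS = (1/2)·y/x = p_x/p_y.
Rearranging, p_y·y = 2·p_x·x. Substituting into the budget gives p_x·x·(1 + 2) = M.
Demand: x*(p_x,p_y,M) = 1/3·M/p_x and y* = 2/3·M/p_y.
At p_x=5, p_y=3, M=38: x* = 1/3·38/5 = 2.5333, y* = 8.4444.
Utility at the optimum: U(2.5333, 8.4444) = 5.653.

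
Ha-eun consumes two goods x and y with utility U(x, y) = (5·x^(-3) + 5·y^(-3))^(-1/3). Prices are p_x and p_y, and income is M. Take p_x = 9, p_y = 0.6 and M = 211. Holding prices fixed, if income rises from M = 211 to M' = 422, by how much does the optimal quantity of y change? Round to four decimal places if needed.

With the ratio pinned down, the budget gives x* = M/(p_x + p_y·(y/x)) and y* = (y/x)·x*.
Numerically y/x = 1.96799, so x* = 211/(9 + 0.6·1.96799) = 20.7253 and y* = 1.96799·20.7253 = 40.7872.
At M' = 422: y* = 81.5744. Change: 81.5744 − 40.7872 = 40.7872.

Δy* = 40.7872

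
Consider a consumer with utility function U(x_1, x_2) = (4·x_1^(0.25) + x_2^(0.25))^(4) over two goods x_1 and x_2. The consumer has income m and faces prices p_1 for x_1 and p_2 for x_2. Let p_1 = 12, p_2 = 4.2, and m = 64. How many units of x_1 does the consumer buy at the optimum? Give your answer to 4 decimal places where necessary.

x_1* = 4.3592

From the CES first-order condition, 4·(x_2/x_1)^(0.75) = p_1/p_2.
Solve for the ratio: x_2/x_1 = [(1/4)·p_1/p_2]^(4/3).
With the ratio pinned down, the budget gives x_1* = m/(p_1 + p_2·(x_2/x_1)) and x_2* = (x_2/x_1)·x_1*.
Numerically x_2/x_1 = 0.638503, so x_1* = 64/(12 + 4.2·0.638503) = 4.3592.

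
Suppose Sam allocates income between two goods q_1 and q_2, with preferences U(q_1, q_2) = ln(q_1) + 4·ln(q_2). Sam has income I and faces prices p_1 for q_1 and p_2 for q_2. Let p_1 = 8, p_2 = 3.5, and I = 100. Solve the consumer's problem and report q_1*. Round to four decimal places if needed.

Demand: q_1*(p_1,p_2,I) = 0.2·I/p_1 and q_2* = 0.8·I/p_2.
At p_1=8, p_2=3.5, I=100: q_1* = 0.2·100/8 = 2.5.

q_1* = 2.5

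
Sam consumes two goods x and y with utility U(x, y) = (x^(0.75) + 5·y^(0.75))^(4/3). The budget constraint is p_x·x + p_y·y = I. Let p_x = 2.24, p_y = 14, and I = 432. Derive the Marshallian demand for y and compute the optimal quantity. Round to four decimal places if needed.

y* = 22.1894

Numerically y/x = 0.4096, so x* = 432/(2.24 + 14·0.4096) = 54.1734 and y* = 0.4096·54.1734 = 22.1894.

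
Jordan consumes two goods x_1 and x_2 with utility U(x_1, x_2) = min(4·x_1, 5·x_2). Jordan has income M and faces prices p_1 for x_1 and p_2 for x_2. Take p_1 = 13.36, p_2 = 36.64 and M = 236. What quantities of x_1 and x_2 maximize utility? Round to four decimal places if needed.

Leontief preferences: the optimum is at the kink where x_1/5 = x_2/4, i.e. x_2 = (4/5)·x_1.
Budget: p_1·x_1 + p_2·(4/5)·x_1 = M, so (5·p_1 + 4·p_2)·x_1 = 5·M.
Demand: x_1*(p_1,p_2,M) = 5·M/(5·p_1 + 4·p_2), x_2* = 4·M/(5·p_1 + 4·p_2).
Here 5·13.36 + 4·36.64 = 213.36, giving x_1* = 5.5306 and x_2* = 4.4244.

x_1* = 5.5306, x_2* = 4.4244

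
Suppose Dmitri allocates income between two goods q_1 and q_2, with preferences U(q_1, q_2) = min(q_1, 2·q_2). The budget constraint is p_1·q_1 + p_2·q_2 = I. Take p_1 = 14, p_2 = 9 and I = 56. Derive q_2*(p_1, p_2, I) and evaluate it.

Demand: q_1*(p_1,p_2,I) = 2·I/(2·p_1 + p_2), q_2* = I/(2·p_1 + p_2).
Here 2·14 + 9 = 37, giving q_2* = 1.5135.

q_2* = 1.5135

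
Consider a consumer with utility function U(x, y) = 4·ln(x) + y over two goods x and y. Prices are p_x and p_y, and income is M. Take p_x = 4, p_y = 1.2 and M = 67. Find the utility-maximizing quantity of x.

Set MRS = p_x/p_y: (4/x)/1 = p_x/p_y.
So x*(p_x,p_y) = 4·p_y/p_x, independent of income; and y* = (M − 4·p_y)/p_y.
At the given prices: x* = 4·1.2/4 = 1.2.

x* = 1.2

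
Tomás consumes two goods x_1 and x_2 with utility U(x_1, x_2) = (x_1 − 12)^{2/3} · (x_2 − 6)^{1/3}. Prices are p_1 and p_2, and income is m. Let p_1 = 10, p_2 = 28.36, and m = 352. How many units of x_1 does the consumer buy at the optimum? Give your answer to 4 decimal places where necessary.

x_1* = 16.1227

This is Cobb-Douglas in (x_1−12, x_2−6): tangency gives 2/3·p_2·(x_2−6) = 1/3·p_1·(x_1−12).
Substituting into the budget: x_1* = 12 + 2/3·(m − 12·p_1 − 6·p_2)/p_1, and x_2* = 6 + 1/3·(…)/p_2.
Discretionary income = 352 − 12·10 − 6·28.36 = 61.84; x_1* = 12 + 2/3·61.84/10 = 16.1227.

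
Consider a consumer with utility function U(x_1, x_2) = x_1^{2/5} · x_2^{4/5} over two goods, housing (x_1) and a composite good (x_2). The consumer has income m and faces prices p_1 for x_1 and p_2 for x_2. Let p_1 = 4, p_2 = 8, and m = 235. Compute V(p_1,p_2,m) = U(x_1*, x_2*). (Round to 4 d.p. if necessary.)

V = 35.5029

Tangency: MRS = (1/2)·x_2/x_1 = p_1/p_2.
Rearranging, p_2·x_2 = 2·p_1·x_1. Substituting into the budget gives p_1·x_1·(1 + 2) = m.
Demand: x_1*(p_1,p_2,m) = 1/3·m/p_1 and x_2* = 2/3·m/p_2.
At p_1=4, p_2=8, m=235: x_1* = 1/3·235/4 = 19.5833, x_2* = 19.5833.
Utility at the optimum: U(19.5833, 19.5833) = 35.5029.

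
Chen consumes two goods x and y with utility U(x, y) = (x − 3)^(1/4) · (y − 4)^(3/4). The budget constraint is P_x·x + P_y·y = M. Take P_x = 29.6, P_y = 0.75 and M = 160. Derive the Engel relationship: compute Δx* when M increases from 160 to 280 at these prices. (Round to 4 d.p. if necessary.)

Let x' = x−3, y' = y−4. MRS = (1/3)·y'/x' = P_x/P_y.
Substituting into the budget: x* = 3 + 0.25·(M − 3·P_x − 4·P_y)/P_x, and y* = 4 + 0.75·(…)/P_y.
Discretionary income = 160 − 3·29.6 − 4·0.75 = 68.2; x* = 3 + 0.25·68.2/29.6 = 3.576.
At M' = 280: x* = 4.5895. Change: 4.5895 − 3.576 = 1.0135.

Δx* = 1.0135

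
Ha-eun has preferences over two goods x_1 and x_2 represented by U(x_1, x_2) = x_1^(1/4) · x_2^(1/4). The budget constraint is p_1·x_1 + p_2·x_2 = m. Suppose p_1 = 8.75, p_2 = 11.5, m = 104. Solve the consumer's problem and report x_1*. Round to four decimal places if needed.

x_1* = 5.9429

The MRS is x_2/x_1. Set MRS = p_1/p_2.
So 0.25·p_2·x_2 = 0.25·p_1·x_1; combined with the budget, a share 0.5 of income goes to x_1.
Demand: x_1*(p_1,p_2,m) = 0.5·m/p_1 and x_2* = 0.5·m/p_2.
At p_1=8.75, p_2=11.5, m=104: x_1* = 0.5·104/8.75 = 5.9429.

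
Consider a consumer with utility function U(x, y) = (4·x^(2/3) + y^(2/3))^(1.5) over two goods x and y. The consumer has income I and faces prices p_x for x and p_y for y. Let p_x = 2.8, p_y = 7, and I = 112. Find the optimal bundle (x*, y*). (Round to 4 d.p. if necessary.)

MU_x ∝ 4·x^(-1/3), MU_y ∝ y^(-1/3), so MRS = 4·(y/x)^(1/3) = p_x/p_y.
Hence y/x = ((1/4)·p_x/p_y)^(1/(1/3)), i.e. raised to the 3 power.
With the ratio pinned down, the budget gives x* = I/(p_x + p_y·(y/x)) and y* = (y/x)·x*.
Numerically y/x = 0.001, so x* = 112/(2.8 + 7·0.001) = 39.9002 and y* = 0.001·39.9002 = 0.0399.

x* = 39.9002, y* = 0.0399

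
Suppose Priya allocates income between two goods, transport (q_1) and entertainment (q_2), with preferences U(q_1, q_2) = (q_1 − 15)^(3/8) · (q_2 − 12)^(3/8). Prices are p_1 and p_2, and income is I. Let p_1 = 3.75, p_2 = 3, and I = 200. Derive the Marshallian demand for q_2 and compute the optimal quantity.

q_2* = 29.9583

This is Cobb-Douglas in (q_1−15, q_2−12): tangency gives 0.375·p_2·(q_2−12) = 0.375·p_1·(q_1−15).
After buying the subsistence bundle (15, 12), a share 0.5 of the remaining income goes to q_1: q_1* = 15 + 0.5·(I − 15p_1 − 12p_2)/p_1.
Discretionary income = 200 − 15·3.75 − 12·3 = 107.75; q_2* = 12 + 0.5·107.75/3 = 29.9583.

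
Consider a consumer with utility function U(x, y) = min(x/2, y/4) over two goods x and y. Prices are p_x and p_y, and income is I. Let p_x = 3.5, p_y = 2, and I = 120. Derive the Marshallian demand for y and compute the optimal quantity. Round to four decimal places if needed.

Demand: x*(p_x,p_y,I) = 2·I/(2·p_x + 4·p_y), y* = 4·I/(2·p_x + 4·p_y).
Here 2·3.5 + 4·2 = 15, giving y* = 32.

y* = 32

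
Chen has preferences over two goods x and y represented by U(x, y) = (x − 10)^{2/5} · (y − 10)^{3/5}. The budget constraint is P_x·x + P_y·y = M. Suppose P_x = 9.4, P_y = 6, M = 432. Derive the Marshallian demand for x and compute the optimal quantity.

This is Cobb-Douglas in (x−10, y−10): tangency gives 0.4·P_y·(y−10) = 0.6·P_x·(x−10).
Substituting into the budget: x* = 10 + 0.4·(M − 10·P_x − 10·P_y)/P_x, and y* = 10 + 0.6·(…)/P_y.
Discretionary income = 432 − 10·9.4 − 10·6 = 278; x* = 10 + 0.4·278/9.4 = 21.8298.

x* = 21.8298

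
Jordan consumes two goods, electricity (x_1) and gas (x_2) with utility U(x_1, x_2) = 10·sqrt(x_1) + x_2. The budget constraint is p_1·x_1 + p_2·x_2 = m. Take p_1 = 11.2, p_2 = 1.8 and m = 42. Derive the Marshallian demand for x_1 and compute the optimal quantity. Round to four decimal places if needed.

Solve: √x_1 = 5·p_2/p_1, so x_1*(p_1,p_2) = (5·p_2/p_1)², and x_2* = (m − p_1·x_1*)/p_2.
Plugging in: x_1* = (5·1.8/11.2)² = 0.6457.

x_1* = 0.6457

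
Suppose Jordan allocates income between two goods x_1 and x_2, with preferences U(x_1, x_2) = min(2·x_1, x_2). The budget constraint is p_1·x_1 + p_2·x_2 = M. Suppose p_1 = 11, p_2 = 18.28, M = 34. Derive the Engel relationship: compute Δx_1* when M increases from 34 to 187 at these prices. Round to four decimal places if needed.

Δx_1* = 3.217

Leontief preferences: the optimum is at the kink where x_1/1 = x_2/2, i.e. x_2 = 2·x_1.
Budget: p_1·x_1 + p_2·2·x_1 = M, so (p_1 + 2·p_2)·x_1 = M.
Demand: x_1*(p_1,p_2,M) = M/(p_1 + 2·p_2), x_2* = 2·M/(p_1 + 2·p_2).
Here 11 + 2·18.28 = 47.56, giving x_1* = 0.7149.
At M' = 187: x_1* = 3.9319. Change: 3.9319 − 0.7149 = 3.217.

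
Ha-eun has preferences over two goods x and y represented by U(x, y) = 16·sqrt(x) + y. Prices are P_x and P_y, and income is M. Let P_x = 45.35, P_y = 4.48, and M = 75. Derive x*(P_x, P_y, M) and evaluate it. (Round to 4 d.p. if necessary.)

Set MRS = P_x/P_y: 8·x^(−1/2) = P_x/P_y.
Thus x* = (8·P_y/P_x)² — independent of M — with the rest of income spent on y.
Plugging in: x* = (8·4.48/45.35)² = 0.6246.

x* = 0.6246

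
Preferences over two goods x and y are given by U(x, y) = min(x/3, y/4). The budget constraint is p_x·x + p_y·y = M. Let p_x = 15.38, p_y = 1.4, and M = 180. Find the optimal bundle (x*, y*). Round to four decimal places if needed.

Demand: x*(p_x,p_y,M) = 3·M/(3·p_x + 4·p_y), y* = 4·M/(3·p_x + 4·p_y).
Here 3·15.38 + 4·1.4 = 51.74, giving x* = 10.4368 and y* = 13.9157.

x* = 10.4368, y* = 13.9157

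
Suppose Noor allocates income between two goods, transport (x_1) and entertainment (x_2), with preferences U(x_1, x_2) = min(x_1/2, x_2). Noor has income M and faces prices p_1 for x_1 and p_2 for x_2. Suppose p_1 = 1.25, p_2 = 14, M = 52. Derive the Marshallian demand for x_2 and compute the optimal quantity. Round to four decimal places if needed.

Leontief preferences: the optimum is at the kink where x_1/2 = x_2/1, i.e. x_2 = (1/2)·x_1.
Budget: p_1·x_1 + p_2·(1/2)·x_1 = M, so (2·p_1 + p_2)·x_1 = 2·M.
Demand: x_1*(p_1,p_2,M) = 2·M/(2·p_1 + p_2), x_2* = M/(2·p_1 + p_2).
Here 2·1.25 + 14 = 16.5, giving x_2* = 3.1515.

x_2* = 3.1515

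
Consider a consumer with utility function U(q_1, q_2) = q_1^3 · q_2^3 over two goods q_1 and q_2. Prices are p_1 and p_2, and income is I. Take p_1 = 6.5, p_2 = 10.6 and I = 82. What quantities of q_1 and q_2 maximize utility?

q_1* = 6.3077, q_2* = 3.8679

MU_q_1/MU_q_2 = (3·q_2)/(3·q_1); tangency sets this equal to p_1/p_2.
Rearranging, p_2·q_2 = p_1·q_1. Substituting into the budget gives p_1·q_1·(1 + 1) = I.
Demand: q_1*(p_1,p_2,I) = 0.5·I/p_1 and q_2* = 0.5·I/p_2.
At p_1=6.5, p_2=10.6, I=82: q_1* = 0.5·82/6.5 = 6.3077, q_2* = 3.8679.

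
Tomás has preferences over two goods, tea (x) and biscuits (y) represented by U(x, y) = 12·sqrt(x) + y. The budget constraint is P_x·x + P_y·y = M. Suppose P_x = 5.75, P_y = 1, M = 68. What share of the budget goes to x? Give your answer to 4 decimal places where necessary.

Utility is quasi-linear in y; the FOC for x is 6/√x = P_x/P_y.
Thus x* = (6·P_y/P_x)² — independent of M — with the rest of income spent on y.
Plugging in: x* = (6·1/5.75)² = 1.0888, y* = 61.7391.
Expenditure on x: 5.75·1.0888 = 6.2609; share = 0.0921.

share on x = 0.0921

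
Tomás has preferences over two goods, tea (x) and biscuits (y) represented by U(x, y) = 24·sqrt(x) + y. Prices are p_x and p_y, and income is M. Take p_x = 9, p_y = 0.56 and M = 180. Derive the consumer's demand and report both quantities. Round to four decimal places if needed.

x* = 0.5575, y* = 312.4686

Set MRS = p_x/p_y: 12·x^(−1/2) = p_x/p_y.
Solve: √x = 12·p_y/p_x, so x*(p_x,p_y) = (12·p_y/p_x)², and y* = (M − p_x·x*)/p_y.
Plugging in: x* = (12·0.56/9)² = 0.5575, y* = 312.4686.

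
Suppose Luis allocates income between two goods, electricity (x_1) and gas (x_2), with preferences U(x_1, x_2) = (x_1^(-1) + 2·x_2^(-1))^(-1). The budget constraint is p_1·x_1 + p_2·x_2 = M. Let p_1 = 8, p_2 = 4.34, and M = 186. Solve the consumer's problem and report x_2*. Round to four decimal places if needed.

x_2* = 21.8655

MRS = MU_x_1/MU_x_2 = (1/2)·(x_2/x_1)^(2). Set equal to p_1/p_2.
Hence x_2/x_1 = (2·p_1/p_2)^(1/(2)), i.e. raised to the 0.5 power.
With the ratio pinned down, the budget gives x_1* = M/(p_1 + p_2·(x_2/x_1)) and x_2* = (x_2/x_1)·x_1*.
Numerically x_2/x_1 = 1.920061, so x_1* = 186/(8 + 4.34·1.920061) = 11.3879 and x_2* = 1.920061·11.3879 = 21.8655.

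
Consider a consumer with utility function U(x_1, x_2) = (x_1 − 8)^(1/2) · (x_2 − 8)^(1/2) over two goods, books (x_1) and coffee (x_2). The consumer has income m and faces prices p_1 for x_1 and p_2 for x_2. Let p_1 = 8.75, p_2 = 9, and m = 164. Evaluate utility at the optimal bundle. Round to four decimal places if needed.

Substituting into the budget: x_1* = 8 + 0.5·(m − 8·p_1 − 8·p_2)/p_1, and x_2* = 8 + 0.5·(…)/p_2.
Discretionary income = 164 − 8·8.75 − 8·9 = 22; x_1* = 8 + 0.5·22/8.75 = 9.2571; x_2* = 8 + 0.5·22/9 = 9.2222.
Utility at the optimum: U(9.2571, 9.2222) = 1.2396.

V = 1.2396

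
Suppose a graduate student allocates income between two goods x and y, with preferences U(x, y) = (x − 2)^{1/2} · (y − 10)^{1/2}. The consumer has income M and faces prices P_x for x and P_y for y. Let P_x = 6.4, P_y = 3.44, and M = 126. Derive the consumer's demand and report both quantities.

x* = 8.1562, y* = 21.4535

This is Cobb-Douglas in (x−2, y−10): tangency gives 0.5·P_y·(y−10) = 0.5·P_x·(x−2).
Substituting into the budget: x* = 2 + 0.5·(M − 2·P_x − 10·P_y)/P_x, and y* = 10 + 0.5·(…)/P_y.
Discretionary income = 126 − 2·6.4 − 10·3.44 = 78.8; x* = 2 + 0.5·78.8/6.4 = 8.1562; y* = 10 + 0.5·78.8/3.44 = 21.4535.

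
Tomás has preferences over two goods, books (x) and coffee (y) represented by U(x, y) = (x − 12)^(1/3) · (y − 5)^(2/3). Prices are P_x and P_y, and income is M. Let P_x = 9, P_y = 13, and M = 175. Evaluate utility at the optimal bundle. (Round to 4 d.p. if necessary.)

MRS = (1/2)·(y−5)/(x−12). Tangency with P_x/P_y gives y−5 = 2·(P_x/P_y)·(x−12).
After buying the subsistence bundle (12, 5), a share 1/3 of the remaining income goes to x: x* = 12 + 1/3·(M − 12P_x − 5P_y)/P_x.
Discretionary income = 175 − 12·9 − 5·13 = 2; x* = 12 + 1/3·2/9 = 12.0741; y* = 5 + 2/3·2/13 = 5.1026.
Utility at the optimum: U(12.0741, 5.1026) = 0.092.

V = 0.092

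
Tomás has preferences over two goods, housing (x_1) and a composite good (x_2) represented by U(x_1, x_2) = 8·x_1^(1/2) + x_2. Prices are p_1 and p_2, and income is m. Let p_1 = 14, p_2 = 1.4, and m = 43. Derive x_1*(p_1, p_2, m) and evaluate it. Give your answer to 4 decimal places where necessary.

Solve: √x_1 = 4·p_2/p_1, so x_1*(p_1,p_2) = (4·p_2/p_1)², and x_2* = (m − p_1·x_1*)/p_2.
Plugging in: x_1* = (4·1.4/14)² = 0.16.

x_1* = 0.16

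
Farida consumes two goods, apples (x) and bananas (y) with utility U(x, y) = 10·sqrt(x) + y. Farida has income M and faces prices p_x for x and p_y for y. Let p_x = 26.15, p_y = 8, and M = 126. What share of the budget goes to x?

Set MRS = p_x/p_y: 5·x^(−1/2) = p_x/p_y.
Solve: √x = 5·p_y/p_x, so x*(p_x,p_y) = (5·p_y/p_x)², and y* = (M − p_x·x*)/p_y.
Plugging in: x* = (5·8/26.15)² = 2.3398, y* = 8.1018.
Expenditure on x: 26.15·2.3398 = 61.1855; share = 0.4856.

share on x = 0.4856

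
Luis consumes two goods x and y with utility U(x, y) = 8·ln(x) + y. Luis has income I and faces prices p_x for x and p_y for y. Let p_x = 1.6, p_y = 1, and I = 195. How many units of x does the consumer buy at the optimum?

So x*(p_x,p_y) = 8·p_y/p_x, independent of income; and y* = (I − 8·p_y)/p_y.
At the given prices: x* = 8·1/1.6 = 5.

x* = 5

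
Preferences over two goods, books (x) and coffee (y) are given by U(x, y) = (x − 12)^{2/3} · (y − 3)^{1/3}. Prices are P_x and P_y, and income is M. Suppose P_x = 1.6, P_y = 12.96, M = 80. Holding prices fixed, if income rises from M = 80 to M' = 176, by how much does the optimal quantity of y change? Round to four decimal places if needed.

Δy* = 2.4691

This is Cobb-Douglas in (x−12, y−3): tangency gives 2/3·P_y·(y−3) = 1/3·P_x·(x−12).
After buying the subsistence bundle (12, 3), a share 2/3 of the remaining income goes to x: x* = 12 + 2/3·(M − 12P_x − 3P_y)/P_x.
Discretionary income = 80 − 12·1.6 − 3·12.96 = 21.92; y* = 3 + 1/3·21.92/12.96 = 3.5638.
At M' = 176: y* = 6.0329. Change: 6.0329 − 3.5638 = 2.4691.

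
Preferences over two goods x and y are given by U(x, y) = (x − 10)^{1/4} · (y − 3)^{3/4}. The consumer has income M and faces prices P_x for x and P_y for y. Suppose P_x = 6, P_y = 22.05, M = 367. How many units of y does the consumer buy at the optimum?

This is Cobb-Douglas in (x−10, y−3): tangency gives 0.25·P_y·(y−3) = 0.75·P_x·(x−10).
Substituting into the budget: x* = 10 + 0.25·(M − 10·P_x − 3·P_y)/P_x, and y* = 3 + 0.75·(…)/P_y.
Discretionary income = 367 − 10·6 − 3·22.05 = 240.85; y* = 3 + 0.75·240.85/22.05 = 11.1922.

y* = 11.1922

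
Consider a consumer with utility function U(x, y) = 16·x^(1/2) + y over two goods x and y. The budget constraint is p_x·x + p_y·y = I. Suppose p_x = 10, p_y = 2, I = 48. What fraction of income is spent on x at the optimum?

share on x = 0.5333

MU_x = 8/√x, MU_y = 1. Tangency: 8/√x = p_x/p_y.
Thus x* = (8·p_y/p_x)² — independent of I — with the rest of income spent on y.
Plugging in: x* = (8·2/10)² = 2.56, y* = 11.2.
Expenditure on x: 10·2.56 = 25.6; share = 0.5333.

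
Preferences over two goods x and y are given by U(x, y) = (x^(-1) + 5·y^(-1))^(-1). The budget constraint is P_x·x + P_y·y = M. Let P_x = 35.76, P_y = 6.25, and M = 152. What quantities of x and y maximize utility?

x* = 2.1969, y* = 11.7503

MRS = MU_x/MU_y = (1/5)·(y/x)^(2). Set equal to P_x/P_y.
Solve for the ratio: y/x = [5·P_x/P_y]^(0.5).
With the ratio pinned down, the budget gives x* = M/(P_x + P_y·(y/x)) and y* = (y/x)·x*.
Numerically y/x = 5.348645, so x* = 152/(35.76 + 6.25·5.348645) = 2.1969 and y* = 5.348645·2.1969 = 11.7503.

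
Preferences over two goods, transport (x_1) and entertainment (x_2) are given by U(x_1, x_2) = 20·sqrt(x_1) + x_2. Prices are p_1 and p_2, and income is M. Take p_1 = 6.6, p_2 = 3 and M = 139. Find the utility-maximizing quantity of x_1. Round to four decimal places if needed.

Utility is quasi-linear in x_2; the FOC for x_1 is 10/√x_1 = p_1/p_2.
Thus x_1* = (10·p_2/p_1)² — independent of M — with the rest of income spent on x_2.
Plugging in: x_1* = (10·3/6.6)² = 20.6612.

x_1* = 20.6612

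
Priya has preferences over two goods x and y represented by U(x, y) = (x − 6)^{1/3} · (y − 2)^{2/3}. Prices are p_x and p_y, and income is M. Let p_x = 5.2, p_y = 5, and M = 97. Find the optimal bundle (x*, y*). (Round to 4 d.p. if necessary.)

x* = 9.5769, y* = 9.44

MRS = (1/2)·(y−2)/(x−6). Tangency with p_x/p_y gives y−2 = 2·(p_x/p_y)·(x−6).
After buying the subsistence bundle (6, 2), a share 1/3 of the remaining income goes to x: x* = 6 + 1/3·(M − 6p_x − 2p_y)/p_x.
Discretionary income = 97 − 6·5.2 − 2·5 = 55.8; x* = 6 + 1/3·55.8/5.2 = 9.5769; y* = 2 + 2/3·55.8/5 = 9.44.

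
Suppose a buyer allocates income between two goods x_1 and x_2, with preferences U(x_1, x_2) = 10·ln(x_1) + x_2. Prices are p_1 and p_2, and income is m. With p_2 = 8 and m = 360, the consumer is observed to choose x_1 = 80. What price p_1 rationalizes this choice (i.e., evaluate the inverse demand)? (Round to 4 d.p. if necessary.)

MU_x_1 = 10/x_1, MU_x_2 = 1. Tangency: 10/x_1 = p_1/p_2.
So x_1*(p_1,p_2) = 10·p_2/p_1, independent of income; and x_2* = (m − 10·p_2)/p_2.
Set x_1* = 80 in the demand function and solve for p_1: p_1 = 1.

p_1 = 1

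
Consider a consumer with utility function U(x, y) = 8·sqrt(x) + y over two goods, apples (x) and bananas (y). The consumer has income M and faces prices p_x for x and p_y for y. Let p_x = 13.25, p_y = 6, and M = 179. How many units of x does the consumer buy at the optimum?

x* = 3.2809

Utility is quasi-linear in y; the FOC for x is 4/√x = p_x/p_y.
Solve: √x = 4·p_y/p_x, so x*(p_x,p_y) = (4·p_y/p_x)², and y* = (M − p_x·x*)/p_y.
Plugging in: x* = (4·6/13.25)² = 3.2809.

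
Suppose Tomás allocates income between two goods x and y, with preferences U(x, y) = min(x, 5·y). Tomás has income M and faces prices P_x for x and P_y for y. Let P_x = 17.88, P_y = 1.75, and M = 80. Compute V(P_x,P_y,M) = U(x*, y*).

With perfect complements, no substitution: consume in ratio x:y = 5:1.
Budget: P_x·x + P_y·(1/5)·x = M, so (5·P_x + P_y)·x = 5·M.
Demand: x*(P_x,P_y,M) = 5·M/(5·P_x + P_y), y* = M/(5·P_x + P_y).
Here 5·17.88 + 1.75 = 91.15, giving x* = 4.3884 and y* = 0.8777.
Utility at the optimum: U(4.3884, 0.8777) = 4.3884.

V = 4.3884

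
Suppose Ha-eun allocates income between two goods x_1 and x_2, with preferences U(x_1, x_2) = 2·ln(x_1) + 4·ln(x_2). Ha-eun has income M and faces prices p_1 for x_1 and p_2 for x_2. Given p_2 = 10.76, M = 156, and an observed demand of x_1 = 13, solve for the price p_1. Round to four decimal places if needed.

p_1 = 4

MU_x_1/MU_x_2 = (2·x_2)/(4·x_1); tangency sets this equal to p_1/p_2.
Rearranging, p_2·x_2 = 2·p_1·x_1. Substituting into the budget gives p_1·x_1·(1 + 2) = M.
Demand: x_1*(p_1,p_2,M) = 1/3·M/p_1 and x_2* = 2/3·M/p_2.
Set x_1* = 13 in the demand function and solve for p_1: p_1 = 4.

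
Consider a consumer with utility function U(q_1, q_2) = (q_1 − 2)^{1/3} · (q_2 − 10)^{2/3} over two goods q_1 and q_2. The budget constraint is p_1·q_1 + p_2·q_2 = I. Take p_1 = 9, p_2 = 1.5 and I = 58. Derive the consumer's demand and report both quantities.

q_1* = 2.9259, q_2* = 21.1111

This is Cobb-Douglas in (q_1−2, q_2−10): tangency gives 1/3·p_2·(q_2−10) = 2/3·p_1·(q_1−2).
After buying the subsistence bundle (2, 10), a share 1/3 of the remaining income goes to q_1: q_1* = 2 + 1/3·(I − 2p_1 − 10p_2)/p_1.
Discretionary income = 58 − 2·9 − 10·1.5 = 25; q_1* = 2 + 1/3·25/9 = 2.9259; q_2* = 10 + 2/3·25/1.5 = 21.1111.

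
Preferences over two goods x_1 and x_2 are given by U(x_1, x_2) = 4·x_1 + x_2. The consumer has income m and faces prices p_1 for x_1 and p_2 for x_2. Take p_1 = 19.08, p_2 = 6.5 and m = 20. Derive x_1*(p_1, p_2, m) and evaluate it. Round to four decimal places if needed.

x_1* = 1.0482

Perfect substitutes: compare marginal utility per dollar. 4/p_1 vs 1/p_2 → 0.2096 vs 0.1538.
x_1 gives more utility per dollar, so spend all income on x_1: x_1* = m/p_1, x_2* = 0.
Numerically: x_1* = 1.0482, x_2* = 0.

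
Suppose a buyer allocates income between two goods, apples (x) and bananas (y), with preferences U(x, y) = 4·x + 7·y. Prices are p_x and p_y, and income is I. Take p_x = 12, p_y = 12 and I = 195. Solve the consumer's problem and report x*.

x* = 0

Perfect substitutes: compare marginal utility per dollar. 4/p_x vs 7/p_y → 0.3333 vs 0.5833.
y gives more utility per dollar, so spend all income on y: y* = I/p_y, x* = 0.
Numerically: x* = 0, y* = 16.25.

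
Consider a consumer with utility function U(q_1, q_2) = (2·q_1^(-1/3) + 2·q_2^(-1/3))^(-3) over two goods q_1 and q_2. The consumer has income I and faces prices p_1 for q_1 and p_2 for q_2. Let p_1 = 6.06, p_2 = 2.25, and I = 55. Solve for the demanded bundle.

q_1* = 5.0971, q_2* = 10.7162

Substitute q_2 = (q_2/q_1)·q_1 into the budget: q_1* = I/(p_1 + p_2·(q_2/q_1)).
Numerically q_2/q_1 = 2.102411, so q_1* = 55/(6.06 + 2.25·2.102411) = 5.0971 and q_2* = 2.102411·5.0971 = 10.7162.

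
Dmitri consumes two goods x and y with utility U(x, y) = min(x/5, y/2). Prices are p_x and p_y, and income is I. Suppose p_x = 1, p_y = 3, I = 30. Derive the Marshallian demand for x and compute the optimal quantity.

Leontief preferences: the optimum is at the kink where x/5 = y/2, i.e. y = (2/5)·x.
Budget: p_x·x + p_y·(2/5)·x = I, so (5·p_x + 2·p_y)·x = 5·I.
Demand: x*(p_x,p_y,I) = 5·I/(5·p_x + 2·p_y), y* = 2·I/(5·p_x + 2·p_y).
Here 5·1 + 2·3 = 11, giving x* = 13.6364.

x* = 13.6364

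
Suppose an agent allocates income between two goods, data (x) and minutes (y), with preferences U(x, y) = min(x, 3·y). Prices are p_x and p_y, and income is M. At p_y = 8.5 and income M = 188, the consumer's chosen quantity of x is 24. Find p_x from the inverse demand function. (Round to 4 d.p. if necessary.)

p_x = 5

With perfect complements, no substitution: consume in ratio x:y = 3:1.
Budget: p_x·x + p_y·(1/3)·x = M, so (3·p_x + p_y)·x = 3·M.
Demand: x*(p_x,p_y,M) = 3·M/(3·p_x + p_y), y* = M/(3·p_x + p_y).
Set x* = 24 in the demand function and solve for p_x: p_x = 5.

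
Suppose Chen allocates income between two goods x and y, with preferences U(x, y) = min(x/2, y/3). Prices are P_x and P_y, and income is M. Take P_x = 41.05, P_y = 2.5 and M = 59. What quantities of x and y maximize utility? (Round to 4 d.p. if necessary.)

Leontief preferences: the optimum is at the kink where x/2 = y/3, i.e. y = (3/2)·x.
Budget: P_x·x + P_y·(3/2)·x = M, so (2·P_x + 3·P_y)·x = 2·M.
Demand: x*(P_x,P_y,M) = 2·M/(2·P_x + 3·P_y), y* = 3·M/(2·P_x + 3·P_y).
Here 2·41.05 + 3·2.5 = 89.6, giving x* = 1.317 and y* = 1.9754.

x* = 1.317, y* = 1.9754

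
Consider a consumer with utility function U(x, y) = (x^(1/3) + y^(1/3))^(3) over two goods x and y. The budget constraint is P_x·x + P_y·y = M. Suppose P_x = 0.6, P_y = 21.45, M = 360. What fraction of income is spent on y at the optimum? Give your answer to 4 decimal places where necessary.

From the CES first-order condition, (y/x)^(2/3) = P_x/P_y.
Solve for the ratio: y/x = [P_x/P_y]^(1.5).
Substitute y = (y/x)·x into the budget: x* = M/(P_x + P_y·(y/x)).
Numerically y/x = 0.004678, so x* = 360/(0.6 + 21.45·0.004678) = 514.0294 and y* = 0.004678·514.0294 = 2.4048.
Expenditure on y: 21.45·2.4048 = 51.5824; share = 0.1433.

share on y = 0.1433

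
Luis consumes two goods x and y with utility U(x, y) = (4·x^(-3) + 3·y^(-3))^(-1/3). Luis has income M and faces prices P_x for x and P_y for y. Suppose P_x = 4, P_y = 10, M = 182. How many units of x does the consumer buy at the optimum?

From the CES first-order condition, (4/3)·(y/x)^(4) = P_x/P_y.
Solve for the ratio: y/x = [(3/4)·P_x/P_y]^(0.25).
With the ratio pinned down, the budget gives x* = M/(P_x + P_y·(y/x)) and y* = (y/x)·x*.
Numerically y/x = 0.740083, so x* = 182/(4 + 10·0.740083) = 15.9638.

x* = 15.9638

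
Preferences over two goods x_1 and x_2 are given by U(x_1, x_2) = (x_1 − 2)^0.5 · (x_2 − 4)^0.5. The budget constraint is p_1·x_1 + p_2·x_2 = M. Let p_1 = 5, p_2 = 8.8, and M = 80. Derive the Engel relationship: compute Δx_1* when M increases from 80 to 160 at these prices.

Let x_1' = x_1−2, x_2' = x_2−4. MRS = x_2'/x_1' = p_1/p_2.
After buying the subsistence bundle (2, 4), a share 0.5 of the remaining income goes to x_1: x_1* = 2 + 0.5·(M − 2p_1 − 4p_2)/p_1.
Discretionary income = 80 − 2·5 − 4·8.8 = 34.8; x_1* = 2 + 0.5·34.8/5 = 5.48.
At M' = 160: x_1* = 13.48. Change: 13.48 − 5.48 = 8.

Δx_1* = 8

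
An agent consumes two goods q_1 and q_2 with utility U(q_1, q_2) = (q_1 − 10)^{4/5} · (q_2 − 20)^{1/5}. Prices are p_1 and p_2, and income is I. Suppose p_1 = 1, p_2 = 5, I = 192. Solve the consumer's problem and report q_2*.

q_2* = 23.28

This is Cobb-Douglas in (q_1−10, q_2−20): tangency gives 0.8·p_2·(q_2−20) = 0.2·p_1·(q_1−10).
Substituting into the budget: q_1* = 10 + 0.8·(I − 10·p_1 − 20·p_2)/p_1, and q_2* = 20 + 0.2·(…)/p_2.
Discretionary income = 192 − 10·1 − 20·5 = 82; q_2* = 20 + 0.2·82/5 = 23.28.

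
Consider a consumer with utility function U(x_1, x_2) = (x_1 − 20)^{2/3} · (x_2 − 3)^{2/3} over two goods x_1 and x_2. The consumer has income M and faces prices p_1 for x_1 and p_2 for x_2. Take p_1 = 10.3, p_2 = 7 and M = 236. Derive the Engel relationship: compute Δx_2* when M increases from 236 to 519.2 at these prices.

Δx_2* = 20.2286

Let x_1' = x_1−20, x_2' = x_2−3. MRS = x_2'/x_1' = p_1/p_2.
After buying the subsistence bundle (20, 3), a share 0.5 of the remaining income goes to x_1: x_1* = 20 + 0.5·(M − 20p_1 − 3p_2)/p_1.
Discretionary income = 236 − 20·10.3 − 3·7 = 9; x_2* = 3 + 0.5·9/7 = 3.6429.
At M' = 519.2: x_2* = 23.8714. Change: 23.8714 − 3.6429 = 20.2286.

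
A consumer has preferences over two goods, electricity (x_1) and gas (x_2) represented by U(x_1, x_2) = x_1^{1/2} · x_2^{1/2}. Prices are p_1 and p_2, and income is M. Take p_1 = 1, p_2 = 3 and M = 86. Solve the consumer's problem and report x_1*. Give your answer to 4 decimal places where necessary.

x_1* = 43

At p_1=1, p_2=3, M=86: x_1* = 0.5·86/1 = 43.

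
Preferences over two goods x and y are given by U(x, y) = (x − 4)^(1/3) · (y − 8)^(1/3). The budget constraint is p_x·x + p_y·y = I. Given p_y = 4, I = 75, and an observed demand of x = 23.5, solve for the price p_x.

p_x = 1

This is Cobb-Douglas in (x−4, y−8): tangency gives 1/3·p_y·(y−8) = 1/3·p_x·(x−4).
Substituting into the budget: x* = 4 + 0.5·(I − 4·p_x − 8·p_y)/p_x, and y* = 8 + 0.5·(…)/p_y.
Set x* = 23.5 in the demand function and solve for p_x: p_x = 1.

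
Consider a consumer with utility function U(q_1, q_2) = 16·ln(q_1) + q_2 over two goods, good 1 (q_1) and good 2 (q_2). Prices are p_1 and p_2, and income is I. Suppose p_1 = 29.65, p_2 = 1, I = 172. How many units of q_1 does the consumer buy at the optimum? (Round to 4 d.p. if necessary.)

q_1* = 0.5396

MU_q_1 = 16/q_1, MU_q_2 = 1. Tangency: 16/q_1 = p_1/p_2.
So q_1*(p_1,p_2) = 16·p_2/p_1, independent of income; and q_2* = (I − 16·p_2)/p_2.
At the given prices: q_1* = 16·1/29.65 = 0.5396.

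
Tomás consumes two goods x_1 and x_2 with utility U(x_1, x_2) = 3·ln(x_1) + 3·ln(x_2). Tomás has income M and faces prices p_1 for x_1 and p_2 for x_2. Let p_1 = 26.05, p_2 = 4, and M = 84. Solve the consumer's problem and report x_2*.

MU_x_1/MU_x_2 = (3·x_2)/(3·x_1); tangency sets this equal to p_1/p_2.
So 3·p_2·x_2 = 3·p_1·x_1; combined with the budget, a share 0.5 of income goes to x_1.
Demand: x_1*(p_1,p_2,M) = 0.5·M/p_1 and x_2* = 0.5·M/p_2.
At p_1=26.05, p_2=4, M=84: x_2* = 0.5·84/4 = 10.5.

x_2* = 10.5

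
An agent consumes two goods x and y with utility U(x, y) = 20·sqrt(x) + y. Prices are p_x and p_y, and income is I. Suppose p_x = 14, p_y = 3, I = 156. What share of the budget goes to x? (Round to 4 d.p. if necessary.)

share on x = 0.4121

Plugging in: x* = (10·3/14)² = 4.5918, y* = 30.5714.
Expenditure on x: 14·4.5918 = 64.2857; share = 0.4121.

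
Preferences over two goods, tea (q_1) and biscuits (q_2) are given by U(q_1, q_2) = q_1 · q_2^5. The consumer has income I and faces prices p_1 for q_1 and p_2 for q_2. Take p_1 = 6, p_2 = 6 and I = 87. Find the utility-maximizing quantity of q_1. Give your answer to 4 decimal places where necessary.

q_1* = 2.4167

Demand: q_1*(p_1,p_2,I) = 1/6·I/p_1 and q_2* = 5/6·I/p_2.
At p_1=6, p_2=6, I=87: q_1* = 1/6·87/6 = 2.4167.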